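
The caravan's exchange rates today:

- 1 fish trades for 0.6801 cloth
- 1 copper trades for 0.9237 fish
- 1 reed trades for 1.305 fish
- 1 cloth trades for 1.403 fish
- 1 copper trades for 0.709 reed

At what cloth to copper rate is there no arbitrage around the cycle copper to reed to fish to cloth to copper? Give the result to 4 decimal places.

Known legs of the cycle: 0.709 × 1.305 × 0.6801 = 0.6292591245
For no arbitrage the full-cycle product must be 1, so the missing rate is 1 / 0.6292591245 ≈ 1.589170.

1.5892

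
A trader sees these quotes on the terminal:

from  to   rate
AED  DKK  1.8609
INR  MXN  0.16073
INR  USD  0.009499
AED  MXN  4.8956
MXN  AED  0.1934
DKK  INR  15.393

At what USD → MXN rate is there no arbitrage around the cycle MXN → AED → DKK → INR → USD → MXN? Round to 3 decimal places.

Known legs of the cycle: 0.1934 × 1.8609 × 15.393 × 0.009499 = 0.05262361304617242
For no arbitrage the full-cycle product must be 1, so the missing rate is 1 / 0.05262361304617242 ≈ 19.00288.

19.003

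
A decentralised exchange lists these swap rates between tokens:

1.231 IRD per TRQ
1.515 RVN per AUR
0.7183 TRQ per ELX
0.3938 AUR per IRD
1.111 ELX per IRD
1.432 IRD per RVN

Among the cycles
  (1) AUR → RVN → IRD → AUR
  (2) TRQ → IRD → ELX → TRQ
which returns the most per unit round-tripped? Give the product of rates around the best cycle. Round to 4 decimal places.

0.9824

(1) 1.515 × 1.432 × 0.3938 = 0.85434
(2) 1.231 × 1.111 × 0.7183 = 0.98238
Highest is cycle (2) at 0.9824 (≤1, no arbitrage).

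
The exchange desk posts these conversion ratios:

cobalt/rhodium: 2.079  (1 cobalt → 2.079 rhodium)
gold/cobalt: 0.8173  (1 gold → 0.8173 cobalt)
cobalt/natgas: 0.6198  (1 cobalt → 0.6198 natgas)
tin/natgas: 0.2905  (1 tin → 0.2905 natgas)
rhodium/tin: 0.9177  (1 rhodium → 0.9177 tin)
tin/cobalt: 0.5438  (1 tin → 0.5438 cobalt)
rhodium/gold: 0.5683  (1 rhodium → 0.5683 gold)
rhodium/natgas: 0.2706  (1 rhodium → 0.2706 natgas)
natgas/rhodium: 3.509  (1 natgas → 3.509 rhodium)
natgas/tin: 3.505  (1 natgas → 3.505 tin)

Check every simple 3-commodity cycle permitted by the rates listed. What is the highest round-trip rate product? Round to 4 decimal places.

tin→cobalt→natgas→tin: 0.5438 × 0.6198 × 3.505 = 1.18135
rhodium→tin→cobalt→rhodium: 0.9177 × 0.5438 × 2.079 = 1.03752
gold→cobalt→rhodium→gold: 0.8173 × 2.079 × 0.5683 = 0.96564
rhodium→tin→natgas→rhodium: 0.9177 × 0.2905 × 3.509 = 0.93547
Maximum is tin→cobalt→natgas→tin at 1.1814; arbitrage exists.

1.1814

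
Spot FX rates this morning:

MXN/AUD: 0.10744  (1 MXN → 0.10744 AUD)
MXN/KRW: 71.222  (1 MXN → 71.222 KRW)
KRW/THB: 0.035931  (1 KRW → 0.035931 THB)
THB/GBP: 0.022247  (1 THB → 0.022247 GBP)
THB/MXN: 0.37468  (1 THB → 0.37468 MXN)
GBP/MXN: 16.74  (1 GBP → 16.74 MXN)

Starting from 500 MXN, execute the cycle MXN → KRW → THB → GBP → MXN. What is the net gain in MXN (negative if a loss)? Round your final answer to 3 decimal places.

500 MXN × 71.222 = 35611 KRW
35611 KRW × 0.035931 = 1279.538841 THB
1279.538841 THB × 0.022247 = 28.465900595727 GBP
28.465900595727 GBP × 16.74 = 476.51917597246998 MXN
Net change: 476.51917597246998 − 500 = -23.48082402753002 MXN

-23.481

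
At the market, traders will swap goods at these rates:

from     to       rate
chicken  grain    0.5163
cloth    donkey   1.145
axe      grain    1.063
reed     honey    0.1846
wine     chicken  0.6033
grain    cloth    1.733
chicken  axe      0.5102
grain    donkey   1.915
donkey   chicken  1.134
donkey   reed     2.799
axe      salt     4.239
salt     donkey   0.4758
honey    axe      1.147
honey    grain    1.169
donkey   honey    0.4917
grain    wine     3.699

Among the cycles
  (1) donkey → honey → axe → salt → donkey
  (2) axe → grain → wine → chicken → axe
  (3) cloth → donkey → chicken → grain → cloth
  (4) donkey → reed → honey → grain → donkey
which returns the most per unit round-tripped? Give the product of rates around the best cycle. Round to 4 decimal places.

1.2103

(1) 0.4917 × 1.147 × 4.239 × 0.4758 = 1.13750
(2) 1.063 × 3.699 × 0.6033 × 0.5102 = 1.21030
(3) 1.145 × 1.134 × 0.5163 × 1.733 = 1.16177
(4) 2.799 × 0.1846 × 1.169 × 1.915 = 1.15669
Highest is cycle (2) at 1.2103 (>1, arbitrage).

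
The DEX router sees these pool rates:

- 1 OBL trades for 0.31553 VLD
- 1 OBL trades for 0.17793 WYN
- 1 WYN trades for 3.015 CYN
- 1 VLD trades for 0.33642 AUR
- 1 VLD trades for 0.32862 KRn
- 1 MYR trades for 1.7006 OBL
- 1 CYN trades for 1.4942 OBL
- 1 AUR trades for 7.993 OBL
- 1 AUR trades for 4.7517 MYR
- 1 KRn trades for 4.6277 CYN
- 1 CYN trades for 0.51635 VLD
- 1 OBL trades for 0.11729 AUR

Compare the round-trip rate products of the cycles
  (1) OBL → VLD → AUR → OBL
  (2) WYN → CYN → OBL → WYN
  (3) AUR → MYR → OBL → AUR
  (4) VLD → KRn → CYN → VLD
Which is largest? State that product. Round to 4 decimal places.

0.9478

(1) 0.31553 × 0.33642 × 7.993 = 0.84846
(2) 3.015 × 1.4942 × 0.17793 = 0.80158
(3) 4.7517 × 1.7006 × 0.11729 = 0.94779
(4) 0.32862 × 4.6277 × 0.51635 = 0.78524
Highest is cycle (3) at 0.9478 (≤1, no arbitrage).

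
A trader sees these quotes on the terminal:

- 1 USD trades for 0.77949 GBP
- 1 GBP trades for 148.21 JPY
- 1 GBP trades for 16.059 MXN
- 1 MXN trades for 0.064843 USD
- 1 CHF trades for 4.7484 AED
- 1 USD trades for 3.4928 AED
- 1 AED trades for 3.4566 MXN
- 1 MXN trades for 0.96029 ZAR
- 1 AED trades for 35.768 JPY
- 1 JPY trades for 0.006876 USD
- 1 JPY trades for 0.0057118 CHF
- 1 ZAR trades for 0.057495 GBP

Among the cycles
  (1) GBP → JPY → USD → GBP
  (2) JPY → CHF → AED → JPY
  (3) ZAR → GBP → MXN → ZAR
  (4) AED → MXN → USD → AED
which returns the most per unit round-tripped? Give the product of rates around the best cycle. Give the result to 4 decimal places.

(1) 148.21 × 0.006876 × 0.77949 = 0.79437
(2) 0.0057118 × 4.7484 × 35.768 = 0.97010
(3) 0.057495 × 16.059 × 0.96029 = 0.88665
(4) 3.4566 × 0.064843 × 3.4928 = 0.78286
Highest is cycle (2) at 0.9701 (≤1, no arbitrage).

0.9701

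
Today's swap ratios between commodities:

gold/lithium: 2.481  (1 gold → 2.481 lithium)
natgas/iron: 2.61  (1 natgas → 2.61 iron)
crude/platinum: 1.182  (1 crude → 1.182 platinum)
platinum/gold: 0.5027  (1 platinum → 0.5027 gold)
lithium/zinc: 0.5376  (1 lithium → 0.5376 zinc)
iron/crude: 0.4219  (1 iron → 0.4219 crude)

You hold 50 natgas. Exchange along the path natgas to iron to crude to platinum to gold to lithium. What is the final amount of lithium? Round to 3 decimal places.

50 natgas × 2.61 = 130.5 iron
130.5 iron × 0.4219 = 55.05795 crude
55.05795 crude × 1.182 = 65.0784969 platinum
65.0784969 platinum × 0.5027 = 32.71496039163 gold
32.71496039163 gold × 2.481 = 81.16581673163403 lithium

81.166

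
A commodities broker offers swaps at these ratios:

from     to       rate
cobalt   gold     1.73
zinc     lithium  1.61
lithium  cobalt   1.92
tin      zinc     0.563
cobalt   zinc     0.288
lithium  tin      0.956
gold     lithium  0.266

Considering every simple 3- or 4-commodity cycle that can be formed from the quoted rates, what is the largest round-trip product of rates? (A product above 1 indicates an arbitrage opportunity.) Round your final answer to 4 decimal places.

0.8903

zinc→lithium→cobalt→zinc: 1.61 × 1.92 × 0.288 = 0.89027
gold→lithium→cobalt→gold: 0.266 × 1.92 × 1.73 = 0.88355
tin→zinc→lithium→tin: 0.563 × 1.61 × 0.956 = 0.86655
Maximum is zinc→lithium→cobalt→zinc at 0.8903; no arbitrage — every cycle loses value.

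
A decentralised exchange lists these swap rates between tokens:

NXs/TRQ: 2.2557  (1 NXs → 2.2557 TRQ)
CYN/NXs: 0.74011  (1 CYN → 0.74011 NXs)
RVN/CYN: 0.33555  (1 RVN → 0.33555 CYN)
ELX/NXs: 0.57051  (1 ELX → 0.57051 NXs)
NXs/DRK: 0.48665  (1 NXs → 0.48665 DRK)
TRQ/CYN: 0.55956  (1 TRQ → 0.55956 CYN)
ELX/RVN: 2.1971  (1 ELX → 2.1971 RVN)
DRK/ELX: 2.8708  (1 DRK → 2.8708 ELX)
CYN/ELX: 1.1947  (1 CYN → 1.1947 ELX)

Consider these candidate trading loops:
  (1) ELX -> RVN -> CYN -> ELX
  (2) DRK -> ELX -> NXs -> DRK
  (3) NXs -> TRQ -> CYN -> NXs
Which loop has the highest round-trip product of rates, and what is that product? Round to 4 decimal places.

(1) 2.1971 × 0.33555 × 1.1947 = 0.88078
(2) 2.8708 × 0.57051 × 0.48665 = 0.79705
(3) 2.2557 × 0.55956 × 0.74011 = 0.93417
Highest is cycle (3) at 0.9342 (≤1, no arbitrage).

0.9342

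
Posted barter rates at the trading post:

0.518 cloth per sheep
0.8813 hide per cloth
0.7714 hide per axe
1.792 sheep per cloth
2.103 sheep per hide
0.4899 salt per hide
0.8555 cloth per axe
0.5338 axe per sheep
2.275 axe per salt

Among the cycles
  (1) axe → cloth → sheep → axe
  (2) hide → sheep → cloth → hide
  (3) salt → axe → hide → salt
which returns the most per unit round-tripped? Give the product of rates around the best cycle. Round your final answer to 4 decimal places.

0.9600

(1) 0.8555 × 1.792 × 0.5338 = 0.81835
(2) 2.103 × 0.518 × 0.8813 = 0.96005
(3) 2.275 × 0.7714 × 0.4899 = 0.85974
Highest is cycle (2) at 0.9600 (≤1, no arbitrage).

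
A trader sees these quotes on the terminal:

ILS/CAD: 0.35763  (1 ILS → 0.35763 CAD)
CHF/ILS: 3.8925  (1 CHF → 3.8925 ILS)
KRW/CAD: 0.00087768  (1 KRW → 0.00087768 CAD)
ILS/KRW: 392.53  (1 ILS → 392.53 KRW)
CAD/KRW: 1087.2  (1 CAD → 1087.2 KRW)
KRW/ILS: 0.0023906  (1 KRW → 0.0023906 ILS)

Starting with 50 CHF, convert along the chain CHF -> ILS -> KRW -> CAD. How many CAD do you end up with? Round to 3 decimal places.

50 CHF × 3.8925 = 194.625 ILS
194.625 ILS × 392.53 = 76396.15125 KRW
76396.15125 KRW × 0.00087768 = 67.0513740291 CAD

67.051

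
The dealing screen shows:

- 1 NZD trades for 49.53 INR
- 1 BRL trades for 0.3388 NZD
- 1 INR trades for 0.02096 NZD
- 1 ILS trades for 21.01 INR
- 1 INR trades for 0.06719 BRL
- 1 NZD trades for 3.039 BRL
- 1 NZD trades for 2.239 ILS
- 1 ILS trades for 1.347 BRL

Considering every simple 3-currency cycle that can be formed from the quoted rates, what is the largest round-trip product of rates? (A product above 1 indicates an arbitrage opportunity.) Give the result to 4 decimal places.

1.1275

NZD→INR→BRL→NZD: 49.53 × 0.06719 × 0.3388 = 1.12750
ILS→BRL→NZD→ILS: 1.347 × 0.3388 × 2.239 = 1.02180
ILS→INR→NZD→ILS: 21.01 × 0.02096 × 2.239 = 0.98599
Maximum is NZD→INR→BRL→NZD at 1.1275; arbitrage exists.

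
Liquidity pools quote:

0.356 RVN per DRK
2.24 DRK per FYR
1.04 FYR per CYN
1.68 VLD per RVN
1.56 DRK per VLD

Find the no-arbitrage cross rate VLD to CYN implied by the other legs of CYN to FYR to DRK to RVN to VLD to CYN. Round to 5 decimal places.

0.71773

Known legs of the cycle: 1.04 × 2.24 × 0.356 × 1.68 = 1.393287168
For no arbitrage the full-cycle product must be 1, so the missing rate is 1 / 1.393287168 ≈ 0.7177271.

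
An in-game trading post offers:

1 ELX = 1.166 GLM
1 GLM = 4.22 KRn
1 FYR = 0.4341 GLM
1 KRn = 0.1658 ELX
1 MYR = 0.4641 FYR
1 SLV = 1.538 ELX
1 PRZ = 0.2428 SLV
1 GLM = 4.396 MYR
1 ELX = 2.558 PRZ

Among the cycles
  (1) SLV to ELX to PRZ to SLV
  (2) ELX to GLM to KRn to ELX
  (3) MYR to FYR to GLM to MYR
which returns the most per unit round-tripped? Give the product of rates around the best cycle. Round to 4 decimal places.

0.9552

(1) 1.538 × 2.558 × 0.2428 = 0.95522
(2) 1.166 × 4.22 × 0.1658 = 0.81582
(3) 0.4641 × 0.4341 × 4.396 = 0.88564
Highest is cycle (1) at 0.9552 (≤1, no arbitrage).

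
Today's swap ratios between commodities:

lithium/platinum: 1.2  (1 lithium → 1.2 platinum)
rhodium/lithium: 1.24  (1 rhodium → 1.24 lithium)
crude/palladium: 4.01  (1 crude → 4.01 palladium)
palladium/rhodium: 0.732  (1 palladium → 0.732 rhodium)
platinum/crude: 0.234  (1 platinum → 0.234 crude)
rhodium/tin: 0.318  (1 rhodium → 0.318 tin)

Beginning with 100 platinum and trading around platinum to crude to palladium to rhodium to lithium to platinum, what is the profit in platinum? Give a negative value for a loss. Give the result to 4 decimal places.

2.2055

100 platinum × 0.234 = 23.4 crude
23.4 crude × 4.01 = 93.834 palladium
93.834 palladium × 0.732 = 68.686488 rhodium
68.686488 rhodium × 1.24 = 85.17124512 lithium
85.17124512 lithium × 1.2 = 102.205494144 platinum
Net change: 102.205494144 − 100 = 2.205494144 platinum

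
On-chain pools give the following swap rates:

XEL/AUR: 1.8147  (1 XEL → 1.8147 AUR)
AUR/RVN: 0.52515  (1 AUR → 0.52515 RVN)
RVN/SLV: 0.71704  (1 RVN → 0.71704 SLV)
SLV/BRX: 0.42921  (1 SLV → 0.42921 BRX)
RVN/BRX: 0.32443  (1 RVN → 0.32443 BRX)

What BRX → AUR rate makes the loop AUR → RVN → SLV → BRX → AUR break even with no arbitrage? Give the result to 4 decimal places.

Known legs of the cycle: 0.52515 × 0.71704 × 0.42921 = 0.16162055177076
For no arbitrage the full-cycle product must be 1, so the missing rate is 1 / 0.16162055177076 ≈ 6.187332.

6.1873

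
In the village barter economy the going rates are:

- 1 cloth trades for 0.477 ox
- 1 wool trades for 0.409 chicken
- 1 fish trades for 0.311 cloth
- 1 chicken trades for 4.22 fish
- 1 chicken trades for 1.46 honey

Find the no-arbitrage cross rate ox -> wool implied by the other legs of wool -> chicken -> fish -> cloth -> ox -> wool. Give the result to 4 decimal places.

3.9056

Known legs of the cycle: 0.409 × 4.22 × 0.311 × 0.477 = 0.25604395506
For no arbitrage the full-cycle product must be 1, so the missing rate is 1 / 0.25604395506 ≈ 3.905579.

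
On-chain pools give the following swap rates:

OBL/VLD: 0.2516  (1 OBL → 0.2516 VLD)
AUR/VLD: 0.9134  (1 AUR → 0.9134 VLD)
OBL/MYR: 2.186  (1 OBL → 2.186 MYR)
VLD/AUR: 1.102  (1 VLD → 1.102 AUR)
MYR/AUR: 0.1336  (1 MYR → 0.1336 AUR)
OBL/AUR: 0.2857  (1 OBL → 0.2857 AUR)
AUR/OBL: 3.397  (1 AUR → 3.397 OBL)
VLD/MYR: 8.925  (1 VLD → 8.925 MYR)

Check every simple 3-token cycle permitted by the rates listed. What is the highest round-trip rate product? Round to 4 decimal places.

MYR→AUR→VLD→MYR: 0.1336 × 0.9134 × 8.925 = 1.08912
MYR→AUR→OBL→MYR: 0.1336 × 3.397 × 2.186 = 0.99209
VLD→AUR→OBL→VLD: 1.102 × 3.397 × 0.2516 = 0.94186
Maximum is MYR→AUR→VLD→MYR at 1.0891; arbitrage exists.

1.0891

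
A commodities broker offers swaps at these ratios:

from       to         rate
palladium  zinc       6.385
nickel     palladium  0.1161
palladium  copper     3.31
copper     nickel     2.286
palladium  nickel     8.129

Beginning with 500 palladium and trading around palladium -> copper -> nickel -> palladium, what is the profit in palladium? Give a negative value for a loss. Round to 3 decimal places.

500 palladium × 3.31 = 1655 copper
1655 copper × 2.286 = 3783.33 nickel
3783.33 nickel × 0.1161 = 439.244613 palladium
Net change: 439.244613 − 500 = -60.755387 palladium

-60.755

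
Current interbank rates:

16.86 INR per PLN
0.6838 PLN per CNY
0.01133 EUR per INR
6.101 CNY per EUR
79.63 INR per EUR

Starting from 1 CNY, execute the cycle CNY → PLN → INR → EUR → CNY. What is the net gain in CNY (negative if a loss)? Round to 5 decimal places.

-0.20307

1 CNY × 0.6838 = 0.6838 PLN
0.6838 PLN × 16.86 = 11.528868 INR
11.528868 INR × 0.01133 = 0.13062207444 EUR
0.13062207444 EUR × 6.101 = 0.79692527615844 CNY
Net change: 0.79692527615844 − 1 = -0.20307472384156 CNY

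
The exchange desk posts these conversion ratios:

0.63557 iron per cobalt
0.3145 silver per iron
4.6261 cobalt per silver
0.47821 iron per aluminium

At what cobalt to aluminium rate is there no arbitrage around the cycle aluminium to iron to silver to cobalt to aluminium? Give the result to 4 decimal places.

1.4373

Known legs of the cycle: 0.47821 × 0.3145 × 4.6261 = 0.6957517698745
For no arbitrage the full-cycle product must be 1, so the missing rate is 1 / 0.6957517698745 ≈ 1.437294.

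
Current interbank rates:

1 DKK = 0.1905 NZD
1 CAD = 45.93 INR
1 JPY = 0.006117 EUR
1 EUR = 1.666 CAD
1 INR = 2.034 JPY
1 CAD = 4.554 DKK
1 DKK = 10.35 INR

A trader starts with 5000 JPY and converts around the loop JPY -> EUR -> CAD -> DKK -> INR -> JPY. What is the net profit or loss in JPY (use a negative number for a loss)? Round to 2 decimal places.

5000 JPY × 0.006117 = 30.585 EUR
30.585 EUR × 1.666 = 50.95461 CAD
50.95461 CAD × 4.554 = 232.04729394 DKK
232.04729394 DKK × 10.35 = 2401.689492279 INR
2401.689492279 INR × 2.034 = 4885.036427295486 JPY
Net change: 4885.036427295486 − 5000 = -114.963572704514 JPY

-114.96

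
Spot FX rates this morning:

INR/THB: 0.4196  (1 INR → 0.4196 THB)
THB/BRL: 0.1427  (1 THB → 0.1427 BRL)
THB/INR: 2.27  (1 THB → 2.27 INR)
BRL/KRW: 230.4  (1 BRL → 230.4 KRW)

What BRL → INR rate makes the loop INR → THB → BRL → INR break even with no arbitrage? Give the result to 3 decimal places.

16.701

Known legs of the cycle: 0.4196 × 0.1427 = 0.05987692
For no arbitrage the full-cycle product must be 1, so the missing rate is 1 / 0.05987692 ≈ 16.70093.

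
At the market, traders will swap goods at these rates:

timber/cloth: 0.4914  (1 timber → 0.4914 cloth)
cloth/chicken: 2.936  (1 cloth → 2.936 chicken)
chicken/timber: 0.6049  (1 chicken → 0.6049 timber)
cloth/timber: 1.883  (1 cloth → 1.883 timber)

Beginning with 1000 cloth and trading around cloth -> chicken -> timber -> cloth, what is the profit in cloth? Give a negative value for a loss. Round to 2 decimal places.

1000 cloth × 2.936 = 2936 chicken
2936 chicken × 0.6049 = 1775.9864 timber
1775.9864 timber × 0.4914 = 872.71971696 cloth
Net change: 872.71971696 − 1000 = -127.28028304 cloth

-127.28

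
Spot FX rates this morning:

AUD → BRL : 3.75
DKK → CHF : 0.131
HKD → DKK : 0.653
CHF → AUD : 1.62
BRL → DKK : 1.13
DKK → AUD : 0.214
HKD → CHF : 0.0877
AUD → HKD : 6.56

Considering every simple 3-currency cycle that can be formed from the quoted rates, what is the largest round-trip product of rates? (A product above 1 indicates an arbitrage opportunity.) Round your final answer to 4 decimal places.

CHF→AUD→HKD→CHF: 1.62 × 6.56 × 0.0877 = 0.93201
DKK→AUD→HKD→DKK: 0.214 × 6.56 × 0.653 = 0.91671
DKK→AUD→BRL→DKK: 0.214 × 3.75 × 1.13 = 0.90683
Maximum is CHF→AUD→HKD→CHF at 0.9320; no arbitrage — every cycle loses value.

0.9320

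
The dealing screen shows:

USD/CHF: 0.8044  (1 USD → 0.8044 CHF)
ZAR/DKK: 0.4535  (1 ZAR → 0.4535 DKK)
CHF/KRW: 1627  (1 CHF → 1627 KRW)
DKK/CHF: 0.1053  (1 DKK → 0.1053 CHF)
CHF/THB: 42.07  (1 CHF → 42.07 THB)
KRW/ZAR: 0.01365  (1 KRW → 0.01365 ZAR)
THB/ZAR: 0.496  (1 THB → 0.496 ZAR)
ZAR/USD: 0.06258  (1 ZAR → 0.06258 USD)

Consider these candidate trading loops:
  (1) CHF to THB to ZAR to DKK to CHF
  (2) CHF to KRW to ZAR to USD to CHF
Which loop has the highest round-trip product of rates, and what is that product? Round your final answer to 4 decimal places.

1.1180

(1) 42.07 × 0.496 × 0.4535 × 0.1053 = 0.99646
(2) 1627 × 0.01365 × 0.06258 × 0.8044 = 1.11796
Highest is cycle (2) at 1.1180 (>1, arbitrage).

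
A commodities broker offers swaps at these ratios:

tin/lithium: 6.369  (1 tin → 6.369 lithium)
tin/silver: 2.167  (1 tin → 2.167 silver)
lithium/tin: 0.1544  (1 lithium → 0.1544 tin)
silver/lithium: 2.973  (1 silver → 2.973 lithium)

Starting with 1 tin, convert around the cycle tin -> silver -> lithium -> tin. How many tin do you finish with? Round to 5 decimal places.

0.99472

1 tin × 2.167 = 2.167 silver
2.167 silver × 2.973 = 6.442491 lithium
6.442491 lithium × 0.1544 = 0.9947206104 tin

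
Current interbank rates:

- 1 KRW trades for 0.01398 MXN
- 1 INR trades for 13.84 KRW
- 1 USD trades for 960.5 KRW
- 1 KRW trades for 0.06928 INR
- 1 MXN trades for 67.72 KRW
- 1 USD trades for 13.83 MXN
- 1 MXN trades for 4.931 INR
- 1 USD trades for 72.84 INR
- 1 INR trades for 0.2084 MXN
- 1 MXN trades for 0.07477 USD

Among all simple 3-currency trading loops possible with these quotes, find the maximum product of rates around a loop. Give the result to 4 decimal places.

1.1350

MXN→USD→INR→MXN: 0.07477 × 72.84 × 0.2084 = 1.13500
MXN→USD→KRW→MXN: 0.07477 × 960.5 × 0.01398 = 1.00400
MXN→KRW→INR→MXN: 67.72 × 0.06928 × 0.2084 = 0.97774
MXN→INR→KRW→MXN: 4.931 × 13.84 × 0.01398 = 0.95407
Maximum is MXN→USD→INR→MXN at 1.1350; arbitrage exists.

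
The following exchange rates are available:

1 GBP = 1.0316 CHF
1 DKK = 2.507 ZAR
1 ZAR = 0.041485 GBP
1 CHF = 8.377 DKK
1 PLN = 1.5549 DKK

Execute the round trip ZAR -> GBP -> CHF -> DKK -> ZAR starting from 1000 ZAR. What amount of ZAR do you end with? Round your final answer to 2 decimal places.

1000 ZAR × 0.041485 = 41.485 GBP
41.485 GBP × 1.0316 = 42.795926 CHF
42.795926 CHF × 8.377 = 358.501472102 DKK
358.501472102 DKK × 2.507 = 898.763190559714 ZAR

898.76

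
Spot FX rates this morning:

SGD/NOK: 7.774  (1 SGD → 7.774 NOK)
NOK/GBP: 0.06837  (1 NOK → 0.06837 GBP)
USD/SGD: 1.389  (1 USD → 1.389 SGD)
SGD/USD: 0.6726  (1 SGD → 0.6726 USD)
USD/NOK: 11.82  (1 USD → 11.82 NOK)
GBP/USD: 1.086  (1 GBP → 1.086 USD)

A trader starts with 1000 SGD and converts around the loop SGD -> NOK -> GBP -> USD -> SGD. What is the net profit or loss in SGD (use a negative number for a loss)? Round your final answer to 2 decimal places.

1000 SGD × 7.774 = 7774 NOK
7774 NOK × 0.06837 = 531.50838 GBP
531.50838 GBP × 1.086 = 577.21810068 USD
577.21810068 USD × 1.389 = 801.75594184452 SGD
Net change: 801.75594184452 − 1000 = -198.24405815548 SGD

-198.24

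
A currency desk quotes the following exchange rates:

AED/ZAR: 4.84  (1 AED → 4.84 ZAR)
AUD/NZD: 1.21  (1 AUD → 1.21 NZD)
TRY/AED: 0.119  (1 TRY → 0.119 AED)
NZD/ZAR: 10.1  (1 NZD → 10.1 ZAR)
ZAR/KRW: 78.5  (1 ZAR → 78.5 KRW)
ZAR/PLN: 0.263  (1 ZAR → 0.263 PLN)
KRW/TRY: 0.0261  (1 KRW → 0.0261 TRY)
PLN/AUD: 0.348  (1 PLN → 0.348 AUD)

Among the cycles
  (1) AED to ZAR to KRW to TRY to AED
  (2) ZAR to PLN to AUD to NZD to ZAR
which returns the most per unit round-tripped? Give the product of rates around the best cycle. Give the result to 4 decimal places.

(1) 4.84 × 78.5 × 0.0261 × 0.119 = 1.18006
(2) 0.263 × 0.348 × 1.21 × 10.1 = 1.11851
Highest is cycle (1) at 1.1801 (>1, arbitrage).

1.1801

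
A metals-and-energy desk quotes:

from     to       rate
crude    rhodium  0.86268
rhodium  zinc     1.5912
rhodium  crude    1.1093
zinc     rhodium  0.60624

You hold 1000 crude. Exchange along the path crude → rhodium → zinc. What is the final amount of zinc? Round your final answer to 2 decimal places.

1372.70

1000 crude × 0.86268 = 862.68 rhodium
862.68 rhodium × 1.5912 = 1372.696416 zinc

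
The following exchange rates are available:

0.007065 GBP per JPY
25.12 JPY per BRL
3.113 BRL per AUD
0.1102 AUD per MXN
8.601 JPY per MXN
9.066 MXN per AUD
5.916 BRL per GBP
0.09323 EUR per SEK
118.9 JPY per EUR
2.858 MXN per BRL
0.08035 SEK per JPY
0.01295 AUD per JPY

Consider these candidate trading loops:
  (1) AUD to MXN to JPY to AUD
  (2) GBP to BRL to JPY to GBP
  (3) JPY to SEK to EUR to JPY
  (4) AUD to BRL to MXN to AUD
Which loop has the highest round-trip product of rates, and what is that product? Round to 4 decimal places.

(1) 9.066 × 8.601 × 0.01295 = 1.00980
(2) 5.916 × 25.12 × 0.007065 = 1.04993
(3) 0.08035 × 0.09323 × 118.9 = 0.89068
(4) 3.113 × 2.858 × 0.1102 = 0.98044
Highest is cycle (2) at 1.0499 (>1, arbitrage).

1.0499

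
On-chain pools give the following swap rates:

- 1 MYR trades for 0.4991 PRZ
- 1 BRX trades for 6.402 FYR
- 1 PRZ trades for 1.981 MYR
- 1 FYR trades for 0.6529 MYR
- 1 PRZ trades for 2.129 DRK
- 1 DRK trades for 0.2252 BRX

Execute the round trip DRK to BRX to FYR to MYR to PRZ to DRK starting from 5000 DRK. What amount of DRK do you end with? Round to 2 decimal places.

5001.08

5000 DRK × 0.2252 = 1126 BRX
1126 BRX × 6.402 = 7208.652 FYR
7208.652 FYR × 0.6529 = 4706.5288908 MYR
4706.5288908 MYR × 0.4991 = 2349.02856939828 PRZ
2349.02856939828 PRZ × 2.129 = 5001.08182424893812 DRK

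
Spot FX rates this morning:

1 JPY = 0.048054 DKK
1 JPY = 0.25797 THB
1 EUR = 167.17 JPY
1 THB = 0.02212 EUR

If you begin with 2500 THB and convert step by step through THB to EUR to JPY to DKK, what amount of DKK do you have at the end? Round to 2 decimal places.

2500 THB × 0.02212 = 55.3 EUR
55.3 EUR × 167.17 = 9244.501 JPY
9244.501 JPY × 0.048054 = 444.235251054 DKK

444.24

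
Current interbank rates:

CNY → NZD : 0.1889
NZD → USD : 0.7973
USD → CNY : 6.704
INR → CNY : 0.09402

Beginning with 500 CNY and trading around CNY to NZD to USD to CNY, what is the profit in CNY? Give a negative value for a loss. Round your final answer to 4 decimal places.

4.8446

500 CNY × 0.1889 = 94.45 NZD
94.45 NZD × 0.7973 = 75.304985 USD
75.304985 USD × 6.704 = 504.84461944 CNY
Net change: 504.84461944 − 500 = 4.84461944 CNY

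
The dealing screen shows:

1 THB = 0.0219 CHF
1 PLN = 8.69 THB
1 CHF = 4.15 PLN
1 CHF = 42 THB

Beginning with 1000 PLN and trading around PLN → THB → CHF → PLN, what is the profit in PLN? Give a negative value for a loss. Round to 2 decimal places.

1000 PLN × 8.69 = 8690 THB
8690 THB × 0.0219 = 190.311 CHF
190.311 CHF × 4.15 = 789.79065 PLN
Net change: 789.79065 − 1000 = -210.20935 PLN

-210.21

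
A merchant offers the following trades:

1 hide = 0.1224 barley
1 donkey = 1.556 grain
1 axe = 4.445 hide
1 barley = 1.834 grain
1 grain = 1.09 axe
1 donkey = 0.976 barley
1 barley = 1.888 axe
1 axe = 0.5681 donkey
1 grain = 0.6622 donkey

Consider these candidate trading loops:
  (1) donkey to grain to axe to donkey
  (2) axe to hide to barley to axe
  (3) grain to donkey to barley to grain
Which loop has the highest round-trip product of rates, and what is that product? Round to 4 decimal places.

(1) 1.556 × 1.09 × 0.5681 = 0.96352
(2) 4.445 × 0.1224 × 1.888 = 1.02720
(3) 0.6622 × 0.976 × 1.834 = 1.18533
Highest is cycle (3) at 1.1853 (>1, arbitrage).

1.1853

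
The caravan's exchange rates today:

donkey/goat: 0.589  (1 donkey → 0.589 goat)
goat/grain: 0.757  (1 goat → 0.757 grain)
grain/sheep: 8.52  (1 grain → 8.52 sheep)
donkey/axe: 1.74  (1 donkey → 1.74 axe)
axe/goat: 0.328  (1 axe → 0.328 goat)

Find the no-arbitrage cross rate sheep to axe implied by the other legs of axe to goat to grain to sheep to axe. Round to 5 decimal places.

0.47271

Known legs of the cycle: 0.328 × 0.757 × 8.52 = 2.11548192
For no arbitrage the full-cycle product must be 1, so the missing rate is 1 / 2.11548192 ≈ 0.4727055.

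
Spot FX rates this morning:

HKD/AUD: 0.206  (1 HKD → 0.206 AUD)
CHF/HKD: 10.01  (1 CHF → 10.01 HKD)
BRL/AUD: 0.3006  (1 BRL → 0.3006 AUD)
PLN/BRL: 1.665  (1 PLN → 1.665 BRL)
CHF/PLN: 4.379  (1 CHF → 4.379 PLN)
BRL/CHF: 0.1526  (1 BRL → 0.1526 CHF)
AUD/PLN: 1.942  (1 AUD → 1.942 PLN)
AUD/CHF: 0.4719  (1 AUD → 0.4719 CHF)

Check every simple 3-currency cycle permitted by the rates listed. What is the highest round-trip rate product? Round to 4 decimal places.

BRL→CHF→PLN→BRL: 0.1526 × 4.379 × 1.665 = 1.11261
AUD→CHF→HKD→AUD: 0.4719 × 10.01 × 0.206 = 0.97309
AUD→PLN→BRL→AUD: 1.942 × 1.665 × 0.3006 = 0.97197
Maximum is BRL→CHF→PLN→BRL at 1.1126; arbitrage exists.

1.1126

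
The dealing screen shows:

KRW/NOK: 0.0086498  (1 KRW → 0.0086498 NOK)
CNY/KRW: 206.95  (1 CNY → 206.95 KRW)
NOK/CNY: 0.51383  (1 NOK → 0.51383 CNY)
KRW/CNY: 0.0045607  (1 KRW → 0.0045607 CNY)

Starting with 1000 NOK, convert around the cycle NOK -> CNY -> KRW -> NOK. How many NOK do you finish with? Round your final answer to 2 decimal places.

919.79

1000 NOK × 0.51383 = 513.83 CNY
513.83 CNY × 206.95 = 106337.1185 KRW
106337.1185 KRW × 0.0086498 = 919.7948076013 NOK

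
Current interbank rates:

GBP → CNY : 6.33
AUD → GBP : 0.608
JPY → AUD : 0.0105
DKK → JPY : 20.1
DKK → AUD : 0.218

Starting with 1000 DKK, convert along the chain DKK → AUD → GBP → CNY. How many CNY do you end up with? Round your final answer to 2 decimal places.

839.00

1000 DKK × 0.218 = 218 AUD
218 AUD × 0.608 = 132.544 GBP
132.544 GBP × 6.33 = 839.00352 CNY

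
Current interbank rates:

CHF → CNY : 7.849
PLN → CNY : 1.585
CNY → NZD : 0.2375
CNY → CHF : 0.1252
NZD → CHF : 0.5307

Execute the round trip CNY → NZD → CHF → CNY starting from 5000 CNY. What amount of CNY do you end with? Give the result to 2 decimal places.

5000 CNY × 0.2375 = 1187.5 NZD
1187.5 NZD × 0.5307 = 630.20625 CHF
630.20625 CHF × 7.849 = 4946.48885625 CNY

4946.49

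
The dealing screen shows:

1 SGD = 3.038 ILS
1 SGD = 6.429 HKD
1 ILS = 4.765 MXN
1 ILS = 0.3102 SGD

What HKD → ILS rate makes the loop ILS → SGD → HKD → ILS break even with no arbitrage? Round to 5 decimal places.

Known legs of the cycle: 0.3102 × 6.429 = 1.9942758
For no arbitrage the full-cycle product must be 1, so the missing rate is 1 / 1.9942758 ≈ 0.5014352.

0.50144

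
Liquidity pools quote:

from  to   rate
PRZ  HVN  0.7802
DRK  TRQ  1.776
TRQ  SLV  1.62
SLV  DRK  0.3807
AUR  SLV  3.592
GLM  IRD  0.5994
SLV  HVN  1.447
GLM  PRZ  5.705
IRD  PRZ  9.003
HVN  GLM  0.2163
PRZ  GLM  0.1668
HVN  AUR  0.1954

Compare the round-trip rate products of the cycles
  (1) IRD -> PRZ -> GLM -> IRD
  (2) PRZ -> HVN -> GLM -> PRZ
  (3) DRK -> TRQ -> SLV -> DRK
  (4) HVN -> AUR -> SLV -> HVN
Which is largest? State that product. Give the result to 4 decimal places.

1.0953

(1) 9.003 × 0.1668 × 0.5994 = 0.90012
(2) 0.7802 × 0.2163 × 5.705 = 0.96276
(3) 1.776 × 1.62 × 0.3807 = 1.09532
(4) 0.1954 × 3.592 × 1.447 = 1.01562
Highest is cycle (3) at 1.0953 (>1, arbitrage).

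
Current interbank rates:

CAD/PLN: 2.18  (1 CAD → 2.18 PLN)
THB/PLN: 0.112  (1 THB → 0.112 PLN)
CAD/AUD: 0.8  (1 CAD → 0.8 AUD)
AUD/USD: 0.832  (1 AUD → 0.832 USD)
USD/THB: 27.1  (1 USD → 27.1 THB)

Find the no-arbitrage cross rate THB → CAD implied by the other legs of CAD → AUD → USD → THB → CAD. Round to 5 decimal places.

0.05544

Known legs of the cycle: 0.8 × 0.832 × 27.1 = 18.03776
For no arbitrage the full-cycle product must be 1, so the missing rate is 1 / 18.03776 ≈ 0.0554393.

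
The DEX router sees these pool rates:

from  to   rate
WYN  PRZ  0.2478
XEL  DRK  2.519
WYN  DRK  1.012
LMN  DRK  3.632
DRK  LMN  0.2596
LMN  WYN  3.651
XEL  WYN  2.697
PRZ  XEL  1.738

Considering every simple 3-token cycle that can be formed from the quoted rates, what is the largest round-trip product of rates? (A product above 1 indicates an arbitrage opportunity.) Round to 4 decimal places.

WYN→PRZ→XEL→WYN: 0.2478 × 1.738 × 2.697 = 1.16153
WYN→DRK→LMN→WYN: 1.012 × 0.2596 × 3.651 = 0.95917
Maximum is WYN→PRZ→XEL→WYN at 1.1615; arbitrage exists.

1.1615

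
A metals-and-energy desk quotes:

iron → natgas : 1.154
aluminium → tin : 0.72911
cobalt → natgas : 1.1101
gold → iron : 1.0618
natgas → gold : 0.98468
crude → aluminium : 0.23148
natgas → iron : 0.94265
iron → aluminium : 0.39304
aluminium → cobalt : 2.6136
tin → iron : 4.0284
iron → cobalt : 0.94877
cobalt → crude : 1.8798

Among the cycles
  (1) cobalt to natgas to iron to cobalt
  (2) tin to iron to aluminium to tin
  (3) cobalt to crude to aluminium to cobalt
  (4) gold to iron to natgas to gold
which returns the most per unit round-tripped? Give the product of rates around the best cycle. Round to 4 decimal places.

(1) 1.1101 × 0.94265 × 0.94877 = 0.99283
(2) 4.0284 × 0.39304 × 0.72911 = 1.15442
(3) 1.8798 × 0.23148 × 2.6136 = 1.13727
(4) 1.0618 × 1.154 × 0.98468 = 1.20655
Highest is cycle (4) at 1.2065 (>1, arbitrage).

1.2065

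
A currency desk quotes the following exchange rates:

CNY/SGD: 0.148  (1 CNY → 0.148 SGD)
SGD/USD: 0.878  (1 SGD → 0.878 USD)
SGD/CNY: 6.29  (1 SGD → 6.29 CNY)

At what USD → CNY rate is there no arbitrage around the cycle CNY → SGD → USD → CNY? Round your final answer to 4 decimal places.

7.6956

Known legs of the cycle: 0.148 × 0.878 = 0.129944
For no arbitrage the full-cycle product must be 1, so the missing rate is 1 / 0.129944 ≈ 7.695623.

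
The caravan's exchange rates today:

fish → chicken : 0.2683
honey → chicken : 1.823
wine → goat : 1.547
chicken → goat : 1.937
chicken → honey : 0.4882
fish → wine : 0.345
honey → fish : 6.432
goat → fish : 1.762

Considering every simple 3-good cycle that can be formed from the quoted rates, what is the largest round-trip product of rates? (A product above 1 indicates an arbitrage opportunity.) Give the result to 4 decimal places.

0.9404

goat→fish→wine→goat: 1.762 × 0.345 × 1.547 = 0.94041
goat→fish→chicken→goat: 1.762 × 0.2683 × 1.937 = 0.91571
honey→fish→chicken→honey: 6.432 × 0.2683 × 0.4882 = 0.84249
Maximum is goat→fish→wine→goat at 0.9404; no arbitrage — every cycle loses value.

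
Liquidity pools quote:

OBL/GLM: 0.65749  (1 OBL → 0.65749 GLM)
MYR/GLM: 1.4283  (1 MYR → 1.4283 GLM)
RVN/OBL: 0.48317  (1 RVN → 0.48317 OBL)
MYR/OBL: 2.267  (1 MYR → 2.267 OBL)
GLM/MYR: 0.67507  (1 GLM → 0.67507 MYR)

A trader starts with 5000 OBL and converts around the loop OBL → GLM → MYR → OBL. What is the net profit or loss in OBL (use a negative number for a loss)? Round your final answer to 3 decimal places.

5000 OBL × 0.65749 = 3287.45 GLM
3287.45 GLM × 0.67507 = 2219.2588715 MYR
2219.2588715 MYR × 2.267 = 5031.0598616905 OBL
Net change: 5031.0598616905 − 5000 = 31.0598616905 OBL

31.060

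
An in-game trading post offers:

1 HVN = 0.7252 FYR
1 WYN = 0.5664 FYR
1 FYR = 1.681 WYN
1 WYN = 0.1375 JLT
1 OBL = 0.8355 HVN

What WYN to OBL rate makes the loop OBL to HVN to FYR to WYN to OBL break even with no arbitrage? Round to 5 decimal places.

0.98181

Known legs of the cycle: 0.8355 × 0.7252 × 1.681 = 1.0185256326
For no arbitrage the full-cycle product must be 1, so the missing rate is 1 / 1.0185256326 ≈ 0.9818113.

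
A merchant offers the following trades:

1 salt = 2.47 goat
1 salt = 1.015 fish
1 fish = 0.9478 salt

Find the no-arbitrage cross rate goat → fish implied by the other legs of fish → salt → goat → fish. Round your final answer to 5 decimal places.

Known legs of the cycle: 0.9478 × 2.47 = 2.341066
For no arbitrage the full-cycle product must be 1, so the missing rate is 1 / 2.341066 ≈ 0.4271558.

0.42716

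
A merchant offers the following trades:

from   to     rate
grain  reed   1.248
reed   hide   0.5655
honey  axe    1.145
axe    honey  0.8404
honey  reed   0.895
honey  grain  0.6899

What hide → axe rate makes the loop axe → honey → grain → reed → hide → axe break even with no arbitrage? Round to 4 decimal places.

2.4439

Known legs of the cycle: 0.8404 × 0.6899 × 1.248 × 0.5655 = 0.40918469701824
For no arbitrage the full-cycle product must be 1, so the missing rate is 1 / 0.40918469701824 ≈ 2.443884.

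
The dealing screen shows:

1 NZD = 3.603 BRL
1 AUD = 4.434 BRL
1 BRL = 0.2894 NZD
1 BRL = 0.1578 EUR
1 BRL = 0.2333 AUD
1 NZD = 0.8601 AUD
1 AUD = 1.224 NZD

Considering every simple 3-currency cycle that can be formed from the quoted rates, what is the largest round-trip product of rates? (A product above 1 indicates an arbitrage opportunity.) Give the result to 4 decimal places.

1.1037

AUD→BRL→NZD→AUD: 4.434 × 0.2894 × 0.8601 = 1.10368
AUD→NZD→BRL→AUD: 1.224 × 3.603 × 0.2333 = 1.02887
Maximum is AUD→BRL→NZD→AUD at 1.1037; arbitrage exists.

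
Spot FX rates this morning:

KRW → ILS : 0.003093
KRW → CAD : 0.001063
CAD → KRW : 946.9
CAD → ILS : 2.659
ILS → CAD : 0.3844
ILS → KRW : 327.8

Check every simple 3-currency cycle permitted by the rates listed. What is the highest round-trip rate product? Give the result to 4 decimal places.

1.1258

KRW→ILS→CAD→KRW: 0.003093 × 0.3844 × 946.9 = 1.12582
KRW→CAD→ILS→KRW: 0.001063 × 2.659 × 327.8 = 0.92653
Maximum is KRW→ILS→CAD→KRW at 1.1258; arbitrage exists.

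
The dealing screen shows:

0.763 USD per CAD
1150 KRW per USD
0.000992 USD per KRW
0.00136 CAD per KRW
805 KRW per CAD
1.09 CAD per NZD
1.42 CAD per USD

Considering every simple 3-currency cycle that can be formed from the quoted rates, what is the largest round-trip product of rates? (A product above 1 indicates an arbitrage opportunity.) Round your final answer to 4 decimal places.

1.1933

USD→KRW→CAD→USD: 1150 × 0.00136 × 0.763 = 1.19333
USD→CAD→KRW→USD: 1.42 × 805 × 0.000992 = 1.13396
Maximum is USD→KRW→CAD→USD at 1.1933; arbitrage exists.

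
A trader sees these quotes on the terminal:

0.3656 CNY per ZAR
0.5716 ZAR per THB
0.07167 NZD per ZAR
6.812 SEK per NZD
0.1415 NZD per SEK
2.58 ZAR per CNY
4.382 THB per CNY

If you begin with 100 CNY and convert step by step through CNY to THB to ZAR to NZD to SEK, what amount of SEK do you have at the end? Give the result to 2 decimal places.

122.29

100 CNY × 4.382 = 438.2 THB
438.2 THB × 0.5716 = 250.47512 ZAR
250.47512 ZAR × 0.07167 = 17.9515518504 NZD
17.9515518504 NZD × 6.812 = 122.2859712049248 SEK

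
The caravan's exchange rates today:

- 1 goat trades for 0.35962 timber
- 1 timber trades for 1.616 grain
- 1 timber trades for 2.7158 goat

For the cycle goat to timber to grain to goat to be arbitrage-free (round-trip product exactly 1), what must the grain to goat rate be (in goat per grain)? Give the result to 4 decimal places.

1.7207

Known legs of the cycle: 0.35962 × 1.616 = 0.58114592
For no arbitrage the full-cycle product must be 1, so the missing rate is 1 / 0.58114592 ≈ 1.720738.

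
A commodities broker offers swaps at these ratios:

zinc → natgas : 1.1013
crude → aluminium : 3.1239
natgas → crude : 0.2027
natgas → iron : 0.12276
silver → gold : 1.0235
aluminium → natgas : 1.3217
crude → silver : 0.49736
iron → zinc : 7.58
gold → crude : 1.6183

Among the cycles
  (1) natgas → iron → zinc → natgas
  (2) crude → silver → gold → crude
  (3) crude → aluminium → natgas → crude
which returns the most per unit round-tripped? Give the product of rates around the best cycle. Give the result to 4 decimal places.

(1) 0.12276 × 7.58 × 1.1013 = 1.02478
(2) 0.49736 × 1.0235 × 1.6183 = 0.82379
(3) 3.1239 × 1.3217 × 0.2027 = 0.83692
Highest is cycle (1) at 1.0248 (>1, arbitrage).

1.0248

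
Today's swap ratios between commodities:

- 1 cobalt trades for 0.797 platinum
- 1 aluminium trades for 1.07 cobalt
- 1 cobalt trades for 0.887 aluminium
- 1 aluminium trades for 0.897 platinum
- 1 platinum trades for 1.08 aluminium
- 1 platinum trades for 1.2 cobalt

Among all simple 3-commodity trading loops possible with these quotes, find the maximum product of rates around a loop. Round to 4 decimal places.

cobalt→aluminium→platinum→cobalt: 0.887 × 0.897 × 1.2 = 0.95477
cobalt→platinum→aluminium→cobalt: 0.797 × 1.08 × 1.07 = 0.92101
Maximum is cobalt→aluminium→platinum→cobalt at 0.9548; no arbitrage — every cycle loses value.

0.9548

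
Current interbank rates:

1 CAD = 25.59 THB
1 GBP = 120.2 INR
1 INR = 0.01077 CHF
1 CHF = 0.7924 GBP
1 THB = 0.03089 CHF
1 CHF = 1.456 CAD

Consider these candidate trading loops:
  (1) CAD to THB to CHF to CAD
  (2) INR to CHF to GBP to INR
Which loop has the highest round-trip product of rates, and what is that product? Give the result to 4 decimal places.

(1) 25.59 × 0.03089 × 1.456 = 1.15093
(2) 0.01077 × 0.7924 × 120.2 = 1.02580
Highest is cycle (1) at 1.1509 (>1, arbitrage).

1.1509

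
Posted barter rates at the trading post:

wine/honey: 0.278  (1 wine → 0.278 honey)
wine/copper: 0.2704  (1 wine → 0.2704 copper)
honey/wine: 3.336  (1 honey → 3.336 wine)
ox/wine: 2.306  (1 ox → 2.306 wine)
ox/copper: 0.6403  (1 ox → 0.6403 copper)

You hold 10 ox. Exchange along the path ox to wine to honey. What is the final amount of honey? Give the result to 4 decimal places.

10 ox × 2.306 = 23.06 wine
23.06 wine × 0.278 = 6.41068 honey

6.4107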